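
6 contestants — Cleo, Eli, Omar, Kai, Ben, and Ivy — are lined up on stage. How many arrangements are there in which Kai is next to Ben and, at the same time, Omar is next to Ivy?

Treat {Kai,Ben} as one block (2 orders) and {Omar,Ivy} as another (2 orders).
That leaves 4 units to arrange: 2 × 2 × 4! = 4 × 24 = 96.

96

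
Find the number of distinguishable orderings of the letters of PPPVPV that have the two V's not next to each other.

10

There are 6!/(4!·2!) = 15 arrangements of PPPVPV in total.
Arrangements with the V's together: treat VV as one letter, giving (5)!/(4!) = 5.
Hence 15 − 5 = 10.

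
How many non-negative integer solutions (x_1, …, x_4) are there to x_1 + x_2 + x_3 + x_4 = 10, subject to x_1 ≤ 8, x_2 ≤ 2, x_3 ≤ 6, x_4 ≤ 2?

Ignoring the caps, the number of non-negative solutions to x_1+…+x_4 = 10 is C(13,3) = 286.
Subtract solutions that violate a single cap (substitute x_i' = x_i − (cap_i+1)): x_1 ≥ 9 gives C(4,3) = 4; x_2 ≥ 3 gives C(10,3) = 120; x_3 ≥ 7 gives C(6,3) = 20; x_4 ≥ 3 gives C(10,3) = 120. Together 264.
Add back pairs where two caps are both exceeded: 0 + 0 + 0 + 1 + 35 + 1 = 37.
By inclusion–exclusion the count is 286 − 264 + 37 = 59.

59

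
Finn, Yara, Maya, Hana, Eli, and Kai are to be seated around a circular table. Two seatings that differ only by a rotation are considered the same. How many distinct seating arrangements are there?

Fix one person's seat to break rotational symmetry; the remaining 5 people can be arranged in (5)! = 120 ways.

120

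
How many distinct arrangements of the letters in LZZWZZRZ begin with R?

With the first slot taken by R, it remains to arrange the other 7 letters (LZZWZZZ).
Those 7 letters have Z appearing 5 times, giving (7)!/(5!) = 42.

42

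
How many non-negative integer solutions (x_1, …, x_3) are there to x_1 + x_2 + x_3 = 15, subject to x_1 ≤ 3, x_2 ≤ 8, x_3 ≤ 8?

Without the upper bounds there are C(17,2) = 136 ways to split 15 among 3 variables.
Subtract solutions that violate a single cap (substitute x_i' = x_i − (cap_i+1)): x_1 ≥ 4 gives C(13,2) = 78; x_2 ≥ 9 gives C(8,2) = 28; x_3 ≥ 9 gives C(8,2) = 28. Together 134.
Add back pairs where two caps are both exceeded: 6 + 6 + 0 = 12.
By inclusion–exclusion the count is 136 − 134 + 12 = 14.

14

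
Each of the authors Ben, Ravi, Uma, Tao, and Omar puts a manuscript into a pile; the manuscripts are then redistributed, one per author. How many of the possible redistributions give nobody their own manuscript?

44

This is the derangement count D_5: permutations of 5 items with no fixed point.
By inclusion–exclusion this is Σ_{j=0}^{5} (−1)^j C(5,j)·(5−j)!.
Computing: 120 − 120 + 60 − 20 + 5 − 1 = 44.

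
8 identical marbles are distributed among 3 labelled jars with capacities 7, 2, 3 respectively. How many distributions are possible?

11

By stars and bars, unrestricted non-negative solutions to x_1+…+x_3 = 8 number C(8+2,2) = 45.
Subtract solutions that violate a single cap (substitute x_i' = x_i − (cap_i+1)): x_1 ≥ 8 gives C(2,2) = 1; x_2 ≥ 3 gives C(7,2) = 21; x_3 ≥ 4 gives C(6,2) = 15. Together 37.
Add back pairs where two caps are both exceeded: 0 + 0 + 3 = 3.
By inclusion–exclusion the count is 45 − 37 + 3 = 11.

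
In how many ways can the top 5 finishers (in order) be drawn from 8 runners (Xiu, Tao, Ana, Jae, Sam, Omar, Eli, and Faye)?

There are 8 choices for 1st place, 7 for 2nd, and so on down to 4 for position 5.
That gives 8 × 7 × 6 × 5 × 4 = 6720.

6720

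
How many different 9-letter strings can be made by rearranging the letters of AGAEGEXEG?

5040

The 9 letters of AGAEGEXEG have repeats: A appearing twice, E appearing 3 times, and G appearing 3 times.
So there are 9! / (3!·3!·2!) = 5040 distinguishable arrangements.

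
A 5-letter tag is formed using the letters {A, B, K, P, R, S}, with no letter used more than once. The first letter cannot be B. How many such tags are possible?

The first letter has 6−1 = 5 choices (anything except B).
The remaining 4 letters are filled from the other 5 symbols without repetition: 5 × 4 × 3 × 2 = 120.
Total: 5 × 120 = 600.

600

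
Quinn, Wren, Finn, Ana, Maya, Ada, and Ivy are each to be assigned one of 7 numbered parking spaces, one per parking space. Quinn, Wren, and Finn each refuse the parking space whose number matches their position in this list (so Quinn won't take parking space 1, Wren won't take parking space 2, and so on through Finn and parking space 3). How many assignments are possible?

Let Aᵢ (for i ∈ {1, 2, 3}) be the placements that put person i in their forbidden parking space. Any j of these fix j positions, leaving (7−j)! ways to fill the rest, and there are C(3,j) ways to pick which j.
By inclusion–exclusion, the number of valid placements is Σ_{j=0}^{3} (−1)^j C(3,j)·(7−j)!.
Computing: 5040 − 2160 + 360 − 24 = 3216.

3216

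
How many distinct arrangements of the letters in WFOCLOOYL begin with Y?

With the first slot taken by Y, it remains to arrange the other 8 letters (WFOCLOOL).
Those 8 letters have L appearing twice and O appearing 3 times, giving (8)!/(3!·2!) = 3360.

3360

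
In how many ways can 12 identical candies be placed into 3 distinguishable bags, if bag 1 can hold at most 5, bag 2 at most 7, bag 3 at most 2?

6

Ignoring the caps, the number of non-negative solutions to x_1+…+x_3 = 12 is C(14,2) = 91.
Subtract solutions that violate a single cap (substitute x_i' = x_i − (cap_i+1)): x_1 ≥ 6 gives C(8,2) = 28; x_2 ≥ 8 gives C(6,2) = 15; x_3 ≥ 3 gives C(11,2) = 55. Together 98.
Add back pairs where two caps are both exceeded: 0 + 10 + 3 = 13.
By inclusion–exclusion the count is 91 − 98 + 13 = 6.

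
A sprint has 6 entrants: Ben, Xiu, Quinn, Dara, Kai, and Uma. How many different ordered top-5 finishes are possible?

720

This is an ordered selection of 5 from 6: P(6,5).
That gives 6 × 5 × 4 × 3 × 2 = 720.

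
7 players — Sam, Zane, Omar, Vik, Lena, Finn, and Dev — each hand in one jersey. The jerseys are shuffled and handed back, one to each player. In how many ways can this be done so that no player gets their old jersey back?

1854

This is the derangement count D_7: permutations of 7 items with no fixed point.
By inclusion–exclusion this is Σ_{j=0}^{7} (−1)^j C(7,j)·(7−j)!.
Computing: 5040 − 5040 + 2520 − 840 + 210 − 42 + 7 − 1 = 1854.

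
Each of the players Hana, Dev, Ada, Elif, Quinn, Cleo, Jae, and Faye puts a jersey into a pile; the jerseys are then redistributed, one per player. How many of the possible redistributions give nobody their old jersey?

14833

Let Aᵢ be the assignments in which player i gets their old jersey. We want the size of the complement of A₁∪…∪A_8.
By inclusion–exclusion this is Σ_{j=0}^{8} (−1)^j C(8,j)·(8−j)!.
Computing: 40320 − 40320 + 20160 − 6720 + 1680 − 336 + 56 − 8 + 1 = 14833.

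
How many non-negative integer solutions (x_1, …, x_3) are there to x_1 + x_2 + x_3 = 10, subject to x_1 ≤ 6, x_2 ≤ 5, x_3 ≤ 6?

Without the upper bounds there are C(12,2) = 66 ways to split 10 among 3 variables.
Subtract solutions that violate a single cap (substitute x_i' = x_i − (cap_i+1)): x_1 ≥ 7 gives C(5,2) = 10; x_2 ≥ 6 gives C(6,2) = 15; x_3 ≥ 7 gives C(5,2) = 10. Together 35.
No two caps can be exceeded simultaneously, so the pair terms are all 0.
By inclusion–exclusion the count is 66 − 35 + 0 = 31.

31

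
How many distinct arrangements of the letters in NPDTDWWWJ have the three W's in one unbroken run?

2520

Treat the 3 copies of W as a single block. The multiset to arrange is then {WWW, D, D, J, N, P, T}, 7 items in all.
That gives (7)!/(2!) = 2520 arrangements.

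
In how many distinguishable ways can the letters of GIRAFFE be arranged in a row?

2520

GIRAFFE has 7 letters with F appearing twice.
The number of distinct arrangements is 7!/(2!) = 5040/2 = 2520.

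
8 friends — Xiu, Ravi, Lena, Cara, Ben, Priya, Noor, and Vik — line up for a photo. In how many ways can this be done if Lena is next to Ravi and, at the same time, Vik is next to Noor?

2880

Treat {Lena,Ravi} as one block (2 orders) and {Vik,Noor} as another (2 orders).
That leaves 6 units to arrange: 2 × 2 × 6! = 4 × 720 = 2880.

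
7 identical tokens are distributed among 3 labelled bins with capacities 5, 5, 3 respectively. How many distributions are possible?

By stars and bars, unrestricted non-negative solutions to x_1+…+x_3 = 7 number C(7+2,2) = 36.
Subtract solutions that violate a single cap (substitute x_i' = x_i − (cap_i+1)): x_1 ≥ 6 gives C(3,2) = 3; x_2 ≥ 6 gives C(3,2) = 3; x_3 ≥ 4 gives C(5,2) = 10. Together 16.
No two caps can be exceeded simultaneously, so the pair terms are all 0.
By inclusion–exclusion the count is 36 − 16 + 0 = 20.

20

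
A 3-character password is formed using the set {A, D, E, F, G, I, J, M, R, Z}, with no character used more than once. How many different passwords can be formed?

720

This is a permutation of 3 out of 10: P(10,3) = 10!/7!.
That product is 10 × 9 × 8 = 720.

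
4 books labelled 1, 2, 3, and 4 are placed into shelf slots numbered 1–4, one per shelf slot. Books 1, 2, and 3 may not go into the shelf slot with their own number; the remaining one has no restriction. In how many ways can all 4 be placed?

11

Let Aᵢ (for i ∈ {1, 2, 3}) be the placements that put book i in its forbidden shelf slot. Any j of these fix j positions, leaving (4−j)! ways to fill the rest, and there are C(3,j) ways to pick which j.
By inclusion–exclusion, the number of valid placements is Σ_{j=0}^{3} (−1)^j C(3,j)·(4−j)!.
Computing: 24 − 18 + 6 − 1 = 11.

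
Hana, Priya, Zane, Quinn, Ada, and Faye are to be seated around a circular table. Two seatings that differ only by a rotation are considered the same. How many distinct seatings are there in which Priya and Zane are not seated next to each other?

72

All circular seatings of 6 people number (5)! = 120.
Those with Priya next to Zane: fuse the pair into one unit and seat 5 units around a circle — 2·(4)! = 48.
Subtracting, 120 − 48 = 72.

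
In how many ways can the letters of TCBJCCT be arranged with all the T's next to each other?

Treat the 2 copies of T as a single block. The multiset to arrange is then {TT, B, C, C, C, J}, 6 items in all.
That gives (6)!/(3!) = 120 arrangements.

120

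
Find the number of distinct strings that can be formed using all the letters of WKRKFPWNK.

30240

WKRKFPWNK has 9 letters with K appearing 3 times and W appearing twice.
So there are 9! / (3!·2!) = 30240 distinguishable arrangements.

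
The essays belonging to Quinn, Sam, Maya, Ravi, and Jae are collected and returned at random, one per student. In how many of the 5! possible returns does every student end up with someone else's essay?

44

This is the derangement count D_5: permutations of 5 items with no fixed point.
By inclusion–exclusion this is Σ_{j=0}^{5} (−1)^j C(5,j)·(5−j)!.
Computing: 120 − 120 + 60 − 20 + 5 − 1 = 44.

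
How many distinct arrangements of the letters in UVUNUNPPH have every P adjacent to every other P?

Treat the 2 copies of P as a single block. The multiset to arrange is then {PP, H, N, N, U, U, U, V}, 8 items in all.
That gives (8)!/(3!·2!) = 3360 arrangements.

3360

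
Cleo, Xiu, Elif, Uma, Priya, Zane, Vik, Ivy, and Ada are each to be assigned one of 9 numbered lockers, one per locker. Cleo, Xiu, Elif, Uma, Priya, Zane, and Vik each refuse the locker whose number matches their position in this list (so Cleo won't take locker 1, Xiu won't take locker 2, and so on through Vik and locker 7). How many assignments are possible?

Let Aᵢ (for 1 ≤ i ≤ 7) be the placements that put person i in their forbidden locker. Any j of these fix j positions, leaving (9−j)! ways to fill the rest, and there are C(7,j) ways to pick which j.
By inclusion–exclusion, the number of valid placements is Σ_{j=0}^{7} (−1)^j C(7,j)·(9−j)!.
Computing: 362880 − 282240 + 105840 − 25200 + 4200 − 504 + 42 − 2 = 165016.

165016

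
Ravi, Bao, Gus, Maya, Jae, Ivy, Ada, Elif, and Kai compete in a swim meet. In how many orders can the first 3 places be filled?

There are 9 choices for 1st place, 8 for 2nd, and 7 for 3rd.
That gives 9 × 8 × 7 = 504.

504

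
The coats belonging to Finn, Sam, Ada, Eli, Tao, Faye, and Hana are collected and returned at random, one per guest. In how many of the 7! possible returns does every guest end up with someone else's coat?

Count assignments avoiding every fixed point. For any j of the 7 guests fixed to their own coat, the other 7−j can be arranged in (7−j)! ways.
By inclusion–exclusion this is Σ_{j=0}^{7} (−1)^j C(7,j)·(7−j)!.
Computing: 5040 − 5040 + 2520 − 840 + 210 − 42 + 7 − 1 = 1854.

1854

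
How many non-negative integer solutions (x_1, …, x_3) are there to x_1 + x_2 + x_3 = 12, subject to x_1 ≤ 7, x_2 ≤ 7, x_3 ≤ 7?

Without the upper bounds there are C(14,2) = 91 ways to split 12 among 3 variables.
Subtract solutions that violate a single cap (substitute x_i' = x_i − (cap_i+1)): x_1 ≥ 8 gives C(6,2) = 15; x_2 ≥ 8 gives C(6,2) = 15; x_3 ≥ 8 gives C(6,2) = 15. Together 45.
No two caps can be exceeded simultaneously, so the pair terms are all 0.
By inclusion–exclusion the count is 91 − 45 + 0 = 46.

46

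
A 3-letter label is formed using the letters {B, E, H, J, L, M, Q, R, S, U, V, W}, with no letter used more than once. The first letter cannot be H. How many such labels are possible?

The first letter has 12−1 = 11 choices (anything except H).
The remaining 2 letters are filled from the other 11 symbols without repetition: 11 × 10 = 110.
Total: 11 × 110 = 1210.

1210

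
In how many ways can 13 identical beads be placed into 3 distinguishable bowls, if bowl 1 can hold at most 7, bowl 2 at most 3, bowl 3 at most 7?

Without the upper bounds there are C(15,2) = 105 ways to split 13 among 3 bowls.
Subtract solutions that violate a single cap (substitute x_i' = x_i − (cap_i+1)): x_1 ≥ 8 gives C(7,2) = 21; x_2 ≥ 4 gives C(11,2) = 55; x_3 ≥ 8 gives C(7,2) = 21. Together 97.
Add back pairs where two caps are both exceeded: 3 + 0 + 3 = 6.
By inclusion–exclusion the count is 105 − 97 + 6 = 14.

14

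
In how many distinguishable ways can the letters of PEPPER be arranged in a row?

60

PEPPER has 6 letters with E appearing twice and P appearing 3 times.
Dividing 6! = 720 by 3!·2! = 12 for the repeated letters gives 60.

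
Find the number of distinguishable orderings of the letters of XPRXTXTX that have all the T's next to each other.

Treat the 2 copies of T as a single block. The multiset to arrange is then {TT, P, R, X, X, X, X}, 7 items in all.
That gives (7)!/(4!) = 210 arrangements.

210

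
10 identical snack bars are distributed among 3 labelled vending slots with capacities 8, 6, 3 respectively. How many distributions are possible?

Ignoring the caps, the number of non-negative solutions to x_1+…+x_3 = 10 is C(12,2) = 66.
Subtract solutions that violate a single cap (substitute x_i' = x_i − (cap_i+1)): x_1 ≥ 9 gives C(3,2) = 3; x_2 ≥ 7 gives C(5,2) = 10; x_3 ≥ 4 gives C(8,2) = 28. Together 41.
No two caps can be exceeded simultaneously, so the pair terms are all 0.
By inclusion–exclusion the count is 66 − 41 + 0 = 25.

25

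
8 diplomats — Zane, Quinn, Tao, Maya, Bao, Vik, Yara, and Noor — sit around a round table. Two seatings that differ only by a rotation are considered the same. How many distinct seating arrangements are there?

Seat Zane anywhere (absorbing the rotational symmetry), then permute the other 7: (7)! = 5040.

5040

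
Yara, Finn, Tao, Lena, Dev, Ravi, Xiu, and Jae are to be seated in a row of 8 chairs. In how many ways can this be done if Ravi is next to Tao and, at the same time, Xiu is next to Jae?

Treat {Ravi,Tao} as one block (2 orders) and {Xiu,Jae} as another (2 orders).
That leaves 6 units to arrange: 2 × 2 × 6! = 4 × 720 = 2880.

2880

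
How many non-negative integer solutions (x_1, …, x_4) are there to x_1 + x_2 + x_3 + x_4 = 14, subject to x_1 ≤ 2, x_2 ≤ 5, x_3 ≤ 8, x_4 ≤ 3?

30

Ignoring the caps, the number of non-negative solutions to x_1+…+x_4 = 14 is C(17,3) = 680.
Subtract solutions that violate a single cap (substitute x_i' = x_i − (cap_i+1)): x_1 ≥ 3 gives C(14,3) = 364; x_2 ≥ 6 gives C(11,3) = 165; x_3 ≥ 9 gives C(8,3) = 56; x_4 ≥ 4 gives C(13,3) = 286. Together 871.
Add back pairs where two caps are both exceeded: 56 + 10 + 120 + 0 + 35 + 4 = 225.
Subtract triples: 0 + 4 + 0 + 0 = 4.
By inclusion–exclusion the count is 680 − 871 + 225 − 4 = 30.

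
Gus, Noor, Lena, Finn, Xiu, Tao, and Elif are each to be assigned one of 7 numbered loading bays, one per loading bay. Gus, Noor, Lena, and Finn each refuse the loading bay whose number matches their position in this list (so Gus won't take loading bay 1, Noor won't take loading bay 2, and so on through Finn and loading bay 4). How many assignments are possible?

2790

Let Aᵢ (for 1 ≤ i ≤ 4) be the placements that put person i in their forbidden loading bay. Any j of these fix j positions, leaving (7−j)! ways to fill the rest, and there are C(4,j) ways to pick which j.
By inclusion–exclusion, the number of valid placements is Σ_{j=0}^{4} (−1)^j C(4,j)·(7−j)!.
Computing: 5040 − 2880 + 720 − 96 + 6 = 2790.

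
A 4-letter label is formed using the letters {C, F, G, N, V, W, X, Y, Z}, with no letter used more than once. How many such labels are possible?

Choose and order 4 of the 9 symbols: the first letter has 9 options, the next 8, then 7, 6.
That product is 9 × 8 × 7 × 6 = 3024.

3024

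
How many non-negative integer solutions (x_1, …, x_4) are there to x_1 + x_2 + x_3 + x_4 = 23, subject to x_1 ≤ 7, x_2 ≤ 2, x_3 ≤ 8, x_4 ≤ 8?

10

By stars and bars, unrestricted non-negative solutions to x_1+…+x_4 = 23 number C(23+3,3) = 2600.
Subtract solutions that violate a single cap (substitute x_i' = x_i − (cap_i+1)): x_1 ≥ 8 gives C(18,3) = 816; x_2 ≥ 3 gives C(23,3) = 1771; x_3 ≥ 9 gives C(17,3) = 680; x_4 ≥ 9 gives C(17,3) = 680. Together 3947.
Add back pairs where two caps are both exceeded: 455 + 84 + 84 + 364 + 364 + 56 = 1407.
Subtract triples: 20 + 20 + 0 + 10 = 50.
By inclusion–exclusion the count is 2600 − 3947 + 1407 − 50 = 10.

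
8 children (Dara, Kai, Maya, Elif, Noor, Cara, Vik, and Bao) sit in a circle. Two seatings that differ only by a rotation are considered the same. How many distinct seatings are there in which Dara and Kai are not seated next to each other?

3600

All circular seatings of 8 people number (7)! = 5040.
Those with Dara next to Kai: fuse the pair into one unit and seat 7 units around a circle — 2·(6)! = 1440.
Subtracting, 5040 − 1440 = 3600.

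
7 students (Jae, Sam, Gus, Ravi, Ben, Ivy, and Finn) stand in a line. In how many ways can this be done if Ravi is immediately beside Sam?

Treat {Ravi, Sam} as a single unit. There are 6 units to order, and the pair itself can be ordered 2 ways.
So the count is 2·(6)! = 1440.

1440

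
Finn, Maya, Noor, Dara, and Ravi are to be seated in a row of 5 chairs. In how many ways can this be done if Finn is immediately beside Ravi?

Place the 3 others and the Finn-Ravi pair as 4 objects in a line; the pair has 2 internal arrangements.
That gives 2 × 4! = 2 × 24 = 48.

48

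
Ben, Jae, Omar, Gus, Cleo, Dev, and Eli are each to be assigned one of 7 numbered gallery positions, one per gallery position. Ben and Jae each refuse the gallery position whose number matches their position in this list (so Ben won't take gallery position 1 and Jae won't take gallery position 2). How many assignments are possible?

3720

Let Aᵢ (for i ∈ {1, 2}) be the placements that put person i in their forbidden gallery position. Any j of these fix j positions, leaving (7−j)! ways to fill the rest, and there are C(2,j) ways to pick which j.
By inclusion–exclusion, the number of valid placements is Σ_{j=0}^{2} (−1)^j C(2,j)·(7−j)!.
Computing: 5040 − 1440 + 120 = 3720.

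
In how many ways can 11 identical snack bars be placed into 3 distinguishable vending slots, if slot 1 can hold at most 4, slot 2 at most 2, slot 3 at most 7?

6

Without the upper bounds there are C(13,2) = 78 ways to split 11 among 3 vending slots.
Subtract solutions that violate a single cap (substitute x_i' = x_i − (cap_i+1)): x_1 ≥ 5 gives C(8,2) = 28; x_2 ≥ 3 gives C(10,2) = 45; x_3 ≥ 8 gives C(5,2) = 10. Together 83.
Add back pairs where two caps are both exceeded: 10 + 0 + 1 = 11.
By inclusion–exclusion the count is 78 − 83 + 11 = 6.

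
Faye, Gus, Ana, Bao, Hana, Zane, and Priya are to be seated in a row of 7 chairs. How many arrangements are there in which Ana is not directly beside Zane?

There are 7! = 5040 arrangements in all. If Ana and Zane are adjacent, merging them into one block gives 2·(6)! = 1440 arrangements.
Complementary counting: 5040 − 1440 = 3600.

3600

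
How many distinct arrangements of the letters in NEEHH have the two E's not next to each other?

There are 5!/(2!·2!) = 30 arrangements of NEEHH in total.
Arrangements with the E's together: treat EE as one letter, giving (4)!/(2!) = 12.
Hence 30 − 12 = 18.

18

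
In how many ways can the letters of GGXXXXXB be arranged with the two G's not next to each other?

Total arrangements of GGXXXXXB: 8!/(5!·2!) = 168.
If the two G's are adjacent, glue them into one block, leaving 7 items to arrange: (7)!/(5!) = 42 ways.
Subtracting, 168 − 42 = 126 arrangements keep the G's apart.

126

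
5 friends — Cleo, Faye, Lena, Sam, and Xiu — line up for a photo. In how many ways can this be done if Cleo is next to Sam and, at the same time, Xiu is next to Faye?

24

Treat {Cleo,Sam} as one block (2 orders) and {Xiu,Faye} as another (2 orders).
That leaves 3 units to arrange: 2 × 2 × 3! = 4 × 6 = 24.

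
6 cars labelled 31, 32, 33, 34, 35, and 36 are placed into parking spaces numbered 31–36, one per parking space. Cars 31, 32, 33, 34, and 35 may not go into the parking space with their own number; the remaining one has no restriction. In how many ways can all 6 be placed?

309

Let Aᵢ (for 31 ≤ i ≤ 35) be the placements that put car i in its forbidden parking space. Any j of these fix j positions, leaving (6−j)! ways to fill the rest, and there are C(5,j) ways to pick which j.
By inclusion–exclusion, the number of valid placements is Σ_{j=0}^{5} (−1)^j C(5,j)·(6−j)!.
Computing: 720 − 600 + 240 − 60 + 10 − 1 = 309.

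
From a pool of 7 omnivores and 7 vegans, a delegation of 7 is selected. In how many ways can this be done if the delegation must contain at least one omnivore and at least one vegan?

3430

Total 7-person selections from all 14: C(14,7) = 3432.
Subtract selections that omit an entire group: no omnivores → C(7,7) = 1; no vegans → C(7,7) = 1.
Both groups omitted at once is impossible, so 3432 − 2 = 3430.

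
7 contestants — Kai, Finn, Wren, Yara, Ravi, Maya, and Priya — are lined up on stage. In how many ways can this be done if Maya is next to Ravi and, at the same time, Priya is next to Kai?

Treat {Maya,Ravi} as one block (2 orders) and {Priya,Kai} as another (2 orders).
That leaves 5 units to arrange: 2 × 2 × 5! = 4 × 120 = 480.

480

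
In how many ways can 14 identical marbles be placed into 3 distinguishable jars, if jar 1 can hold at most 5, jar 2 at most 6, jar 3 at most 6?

10

By stars and bars, unrestricted non-negative solutions to x_1+…+x_3 = 14 number C(14+2,2) = 120.
Subtract solutions that violate a single cap (substitute x_i' = x_i − (cap_i+1)): x_1 ≥ 6 gives C(10,2) = 45; x_2 ≥ 7 gives C(9,2) = 36; x_3 ≥ 7 gives C(9,2) = 36. Together 117.
Add back pairs where two caps are both exceeded: 3 + 3 + 1 = 7.
By inclusion–exclusion the count is 120 − 117 + 7 = 10.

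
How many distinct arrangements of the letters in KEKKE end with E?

With the last slot taken by E, it remains to arrange the other 4 letters (KKKE).
Those 4 letters have K appearing 3 times, giving (4)!/(3!) = 4.

4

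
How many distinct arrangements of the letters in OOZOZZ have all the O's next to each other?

Treat the 3 copies of O as a single block. The multiset to arrange is then {OOO, Z, Z, Z}, 4 items in all.
That gives (4)!/(3!) = 4 arrangements.

4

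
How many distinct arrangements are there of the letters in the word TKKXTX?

90

TKKXTX has 6 letters with K appearing twice, T appearing twice, and X appearing twice.
The number of distinct arrangements is 6!/(2!·2!·2!) = 720/8 = 90.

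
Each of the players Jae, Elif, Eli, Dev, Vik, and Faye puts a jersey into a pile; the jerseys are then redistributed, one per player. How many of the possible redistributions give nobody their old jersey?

265

This is the derangement count D_6: permutations of 6 items with no fixed point.
By inclusion–exclusion this is Σ_{j=0}^{6} (−1)^j C(6,j)·(6−j)!.
Computing: 720 − 720 + 360 − 120 + 30 − 6 + 1 = 265.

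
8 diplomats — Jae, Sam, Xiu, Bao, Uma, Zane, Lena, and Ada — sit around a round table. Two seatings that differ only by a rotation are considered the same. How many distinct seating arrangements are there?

5040

Around a circle, 8 distinct people have 8!/8 = (7)! = 5040 rotationally distinct seatings.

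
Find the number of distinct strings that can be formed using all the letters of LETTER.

180

LETTER has 6 letters with E appearing twice and T appearing twice.
Dividing 6! = 720 by 2!·2! = 4 for the repeated letters gives 180.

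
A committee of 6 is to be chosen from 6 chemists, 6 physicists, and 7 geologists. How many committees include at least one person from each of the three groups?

22785

With no constraint there are C(19,6) = 27132 possible selections.
Selections missing a whole group: no chemists → C(13,6) = 1716; no physicists → C(13,6) = 1716; no geologists → C(12,6) = 924.
Add back selections omitting two groups (i.e. drawn from a single group): C(6,6) + C(6,6) + C(7,6) = 9.
By inclusion–exclusion: 27132 − 4356 + 9 = 22785.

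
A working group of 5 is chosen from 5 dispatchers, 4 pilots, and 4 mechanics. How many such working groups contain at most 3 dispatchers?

1246

Split by how many dispatchers are chosen (0 through 3).
Sum: C(5,0)·C(8,5) + C(5,1)·C(8,4) + C(5,2)·C(8,3) + C(5,3)·C(8,2) = 56 + 350 + 560 + 280 = 1246.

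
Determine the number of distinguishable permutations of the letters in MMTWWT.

90

MMTWWT has 6 letters with M appearing twice, T appearing twice, and W appearing twice.
The number of distinct arrangements is 6!/(2!·2!·2!) = 720/8 = 90.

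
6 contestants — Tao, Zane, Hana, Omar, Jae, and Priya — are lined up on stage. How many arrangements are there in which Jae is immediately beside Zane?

Glue Jae and Zane into one block (2 internal orders), leaving 5 units to arrange in a row.
So the count is 2·(5)! = 240.

240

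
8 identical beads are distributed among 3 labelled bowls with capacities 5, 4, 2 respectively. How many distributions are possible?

Without the upper bounds there are C(10,2) = 45 ways to split 8 among 3 bowls.
Subtract solutions that violate a single cap (substitute x_i' = x_i − (cap_i+1)): x_1 ≥ 6 gives C(4,2) = 6; x_2 ≥ 5 gives C(5,2) = 10; x_3 ≥ 3 gives C(7,2) = 21. Together 37.
Add back pairs where two caps are both exceeded: 0 + 0 + 1 = 1.
By inclusion–exclusion the count is 45 − 37 + 1 = 9.

9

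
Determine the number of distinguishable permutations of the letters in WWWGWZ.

The 6 letters of WWWGWZ have repeats: W appearing 4 times.
So there are 6! / (4!) = 30 distinguishable arrangements.

30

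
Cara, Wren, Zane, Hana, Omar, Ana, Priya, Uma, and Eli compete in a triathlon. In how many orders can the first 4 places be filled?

3024

This is an ordered selection of 4 from 9: P(9,4).
That gives 9 × 8 × 7 × 6 = 3024.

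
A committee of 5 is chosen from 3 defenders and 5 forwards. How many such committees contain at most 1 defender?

Split by how many defenders are chosen (0 through 1).
Sum: C(3,0)·C(5,5) + C(3,1)·C(5,4) = 1 + 15 = 16.

16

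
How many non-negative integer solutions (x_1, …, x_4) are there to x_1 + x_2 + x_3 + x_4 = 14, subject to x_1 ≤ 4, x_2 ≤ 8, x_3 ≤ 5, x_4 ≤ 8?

Without the upper bounds there are C(17,3) = 680 ways to split 14 among 4 variables.
Subtract solutions that violate a single cap (substitute x_i' = x_i − (cap_i+1)): x_1 ≥ 5 gives C(12,3) = 220; x_2 ≥ 9 gives C(8,3) = 56; x_3 ≥ 6 gives C(11,3) = 165; x_4 ≥ 9 gives C(8,3) = 56. Together 497.
Add back pairs where two caps are both exceeded: 1 + 20 + 1 + 0 + 0 + 0 = 22.
By inclusion–exclusion the count is 680 − 497 + 22 = 205.

205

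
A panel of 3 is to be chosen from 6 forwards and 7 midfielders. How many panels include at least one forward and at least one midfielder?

Unrestricted: C(13,3) = 286 ways to pick any 3 of the 13.
Subtract selections that omit an entire group: no forwards → C(7,3) = 35; no midfielders → C(6,3) = 20.
Both groups omitted at once is impossible, so 286 − 55 = 231.

231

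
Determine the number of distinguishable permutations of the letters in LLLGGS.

Letter multiplicities in LLLGGS: G×2, L×3, S×1.
So there are 6! / (3!·2!) = 60 distinguishable arrangements.

60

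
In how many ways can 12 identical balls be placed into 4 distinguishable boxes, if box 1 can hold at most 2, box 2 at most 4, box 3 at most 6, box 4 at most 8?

86

By stars and bars, unrestricted non-negative solutions to x_1+…+x_4 = 12 number C(12+3,3) = 455.
Subtract solutions that violate a single cap (substitute x_i' = x_i − (cap_i+1)): x_1 ≥ 3 gives C(12,3) = 220; x_2 ≥ 5 gives C(10,3) = 120; x_3 ≥ 7 gives C(8,3) = 56; x_4 ≥ 9 gives C(6,3) = 20. Together 416.
Add back pairs where two caps are both exceeded: 35 + 10 + 1 + 1 + 0 + 0 = 47.
By inclusion–exclusion the count is 455 − 416 + 47 = 86.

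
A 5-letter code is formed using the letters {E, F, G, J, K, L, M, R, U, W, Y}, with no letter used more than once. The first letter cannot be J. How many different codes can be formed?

50400

The first letter has 11−1 = 10 choices (anything except J).
The remaining 4 letters are filled from the other 10 symbols without repetition: 10 × 9 × 8 × 7 = 5040.
Total: 10 × 5040 = 50400.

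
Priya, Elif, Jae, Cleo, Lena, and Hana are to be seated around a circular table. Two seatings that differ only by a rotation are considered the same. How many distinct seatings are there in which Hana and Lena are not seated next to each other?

72

All circular seatings of 6 people number (5)! = 120.
Those with Hana next to Lena: fuse the pair into one unit and seat 5 units around a circle — 2·(4)! = 48.
Subtracting, 120 − 48 = 72.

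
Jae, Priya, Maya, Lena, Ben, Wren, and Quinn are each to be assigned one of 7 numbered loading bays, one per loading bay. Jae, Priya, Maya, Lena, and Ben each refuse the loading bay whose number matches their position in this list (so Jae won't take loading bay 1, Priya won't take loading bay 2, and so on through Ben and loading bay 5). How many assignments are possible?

2428

Let Aᵢ (for 1 ≤ i ≤ 5) be the placements that put person i in their forbidden loading bay. Any j of these fix j positions, leaving (7−j)! ways to fill the rest, and there are C(5,j) ways to pick which j.
By inclusion–exclusion, the number of valid placements is Σ_{j=0}^{5} (−1)^j C(5,j)·(7−j)!.
Computing: 5040 − 3600 + 1200 − 240 + 30 − 2 = 2428.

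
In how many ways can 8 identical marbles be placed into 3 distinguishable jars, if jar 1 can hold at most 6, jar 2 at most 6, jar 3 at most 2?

By stars and bars, unrestricted non-negative solutions to x_1+…+x_3 = 8 number C(8+2,2) = 45.
Subtract solutions that violate a single cap (substitute x_i' = x_i − (cap_i+1)): x_1 ≥ 7 gives C(3,2) = 3; x_2 ≥ 7 gives C(3,2) = 3; x_3 ≥ 3 gives C(7,2) = 21. Together 27.
No two caps can be exceeded simultaneously, so the pair terms are all 0.
By inclusion–exclusion the count is 45 − 27 + 0 = 18.

18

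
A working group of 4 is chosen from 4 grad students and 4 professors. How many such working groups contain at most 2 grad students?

Split by how many grad students are chosen (0 through 2).
Sum: C(4,0)·C(4,4) + C(4,1)·C(4,3) + C(4,2)·C(4,2) = 1 + 16 + 36 = 53.

53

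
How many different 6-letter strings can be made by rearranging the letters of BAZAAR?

BAZAAR has 6 letters with A appearing 3 times.
So there are 6! / (3!) = 120 distinguishable arrangements.

120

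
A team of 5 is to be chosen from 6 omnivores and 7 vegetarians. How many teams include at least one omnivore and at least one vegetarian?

Unrestricted: C(13,5) = 1287 ways to pick any 5 of the 13.
Subtract selections that omit an entire group: no omnivores → C(7,5) = 21; no vegetarians → C(6,5) = 6.
Both groups omitted at once is impossible, so 1287 − 27 = 1260.

1260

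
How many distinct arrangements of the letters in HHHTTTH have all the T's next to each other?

5

Treat the 3 copies of T as a single block. The multiset to arrange is then {TTT, H, H, H, H}, 5 items in all.
That gives (5)!/(4!) = 5 arrangements.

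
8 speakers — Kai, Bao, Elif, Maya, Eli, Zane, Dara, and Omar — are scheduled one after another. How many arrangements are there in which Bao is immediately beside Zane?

Treat {Bao, Zane} as a single unit. There are 7 units to order, and the pair itself can be ordered 2 ways.
So the count is 2·(7)! = 10080.

10080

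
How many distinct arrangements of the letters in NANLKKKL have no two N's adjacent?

Total arrangements of NANLKKKL: 8!/(3!·2!·2!) = 1680.
If the two N's are adjacent, glue them into one block, leaving 7 items to arrange: (7)!/(3!·2!) = 420 ways.
Subtracting, 1680 − 420 = 1260 arrangements keep the N's apart.

1260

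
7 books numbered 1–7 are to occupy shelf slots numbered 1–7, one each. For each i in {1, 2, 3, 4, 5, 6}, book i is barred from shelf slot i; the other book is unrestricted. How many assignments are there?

Let Aᵢ (for 1 ≤ i ≤ 6) be the placements that put book i in its forbidden shelf slot. Any j of these fix j positions, leaving (7−j)! ways to fill the rest, and there are C(6,j) ways to pick which j.
By inclusion–exclusion, the number of valid placements is Σ_{j=0}^{6} (−1)^j C(6,j)·(7−j)!.
Computing: 5040 − 4320 + 1800 − 480 + 90 − 12 + 1 = 2119.

2119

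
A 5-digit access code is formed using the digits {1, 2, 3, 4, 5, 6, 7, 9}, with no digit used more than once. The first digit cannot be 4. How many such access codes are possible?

The first digit has 8−1 = 7 choices (anything except 4).
The remaining 4 digits are filled from the other 7 symbols without repetition: 7 × 6 × 5 × 4 = 840.
Total: 7 × 840 = 5880.

5880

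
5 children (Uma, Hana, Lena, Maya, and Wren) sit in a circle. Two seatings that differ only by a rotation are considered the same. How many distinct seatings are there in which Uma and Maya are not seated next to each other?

All circular seatings of 5 people number (4)! = 24.
Seatings with Uma beside Maya: treat them as a block with 2 internal orders, giving 2 × (3)! = 12.
Subtracting, 24 − 12 = 12.

12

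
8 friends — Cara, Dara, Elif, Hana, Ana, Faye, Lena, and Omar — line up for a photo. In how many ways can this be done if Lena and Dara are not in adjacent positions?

There are 8! = 40320 arrangements in all. If Lena and Dara are adjacent, merging them into one block gives 2·(7)! = 10080 arrangements.
Complementary counting: 40320 − 10080 = 30240.

30240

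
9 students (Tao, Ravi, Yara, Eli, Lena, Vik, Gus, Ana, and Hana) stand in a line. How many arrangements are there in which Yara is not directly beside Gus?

Of the 9! = 362880 arrangements, those with Yara and Gus adjacent number 2 × 8! = 80640 (treat the pair as a block with 2 internal orders).
So 362880 − 80640 = 282240 arrangements keep them apart.

282240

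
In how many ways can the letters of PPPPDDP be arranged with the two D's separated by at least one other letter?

15

There are 7!/(5!·2!) = 21 arrangements of PPPPDDP in total.
Arrangements with the D's together: treat DD as one letter, giving (6)!/(5!) = 6.
Subtracting, 21 − 6 = 15 arrangements keep the D's apart.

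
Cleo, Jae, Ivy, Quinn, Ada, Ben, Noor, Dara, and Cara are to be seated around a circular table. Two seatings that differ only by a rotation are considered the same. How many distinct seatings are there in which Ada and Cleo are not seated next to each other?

Without the restriction there are (8)! = 40320 seatings.
Seatings with Ada beside Cleo: treat them as a block with 2 internal orders, giving 2 × (7)! = 10080.
Subtracting, 40320 − 10080 = 30240.

30240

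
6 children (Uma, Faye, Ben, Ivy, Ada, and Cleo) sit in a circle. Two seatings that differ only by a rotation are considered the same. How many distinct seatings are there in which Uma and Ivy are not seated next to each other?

All circular seatings of 6 people number (5)! = 120.
Seatings with Uma beside Ivy: treat them as a block with 2 internal orders, giving 2 × (4)! = 48.
Subtracting, 120 − 48 = 72.

72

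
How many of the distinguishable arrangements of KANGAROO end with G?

Fix G in the last position and arrange the remaining 7 letters.
Those 7 letters have A appearing twice and O appearing twice, giving (7)!/(2!·2!) = 1260.

1260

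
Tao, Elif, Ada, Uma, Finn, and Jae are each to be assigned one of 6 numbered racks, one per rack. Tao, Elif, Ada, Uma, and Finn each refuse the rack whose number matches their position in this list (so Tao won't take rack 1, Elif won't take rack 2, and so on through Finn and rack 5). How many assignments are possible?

309

Let Aᵢ (for 1 ≤ i ≤ 5) be the placements that put person i in their forbidden rack. Any j of these fix j positions, leaving (6−j)! ways to fill the rest, and there are C(5,j) ways to pick which j.
By inclusion–exclusion, the number of valid placements is Σ_{j=0}^{5} (−1)^j C(5,j)·(6−j)!.
Computing: 720 − 600 + 240 − 60 + 10 − 1 = 309.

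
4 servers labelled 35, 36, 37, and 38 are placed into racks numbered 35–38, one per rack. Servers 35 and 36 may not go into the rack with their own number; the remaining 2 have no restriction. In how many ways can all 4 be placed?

14

Let Aᵢ (for i ∈ {35, 36}) be the placements that put server i in its forbidden rack. Any j of these fix j positions, leaving (4−j)! ways to fill the rest, and there are C(2,j) ways to pick which j.
By inclusion–exclusion, the number of valid placements is Σ_{j=0}^{2} (−1)^j C(2,j)·(4−j)!.
Computing: 24 − 12 + 2 = 14.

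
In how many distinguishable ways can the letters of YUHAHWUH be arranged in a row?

YUHAHWUH has 8 letters with H appearing 3 times and U appearing twice.
So there are 8! / (3!·2!) = 3360 distinguishable arrangements.

3360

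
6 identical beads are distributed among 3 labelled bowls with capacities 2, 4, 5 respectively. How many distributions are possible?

14

By stars and bars, unrestricted non-negative solutions to x_1+…+x_3 = 6 number C(6+2,2) = 28.
Subtract solutions that violate a single cap (substitute x_i' = x_i − (cap_i+1)): x_1 ≥ 3 gives C(5,2) = 10; x_2 ≥ 5 gives C(3,2) = 3; x_3 ≥ 6 gives C(2,2) = 1. Together 14.
No two caps can be exceeded simultaneously, so the pair terms are all 0.
By inclusion–exclusion the count is 28 − 14 + 0 = 14.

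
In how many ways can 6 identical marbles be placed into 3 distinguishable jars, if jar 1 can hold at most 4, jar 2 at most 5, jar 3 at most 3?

18

Ignoring the caps, the number of non-negative solutions to x_1+…+x_3 = 6 is C(8,2) = 28.
Subtract solutions that violate a single cap (substitute x_i' = x_i − (cap_i+1)): x_1 ≥ 5 gives C(3,2) = 3; x_2 ≥ 6 gives C(2,2) = 1; x_3 ≥ 4 gives C(4,2) = 6. Together 10.
No two caps can be exceeded simultaneously, so the pair terms are all 0.
By inclusion–exclusion the count is 28 − 10 + 0 = 18.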